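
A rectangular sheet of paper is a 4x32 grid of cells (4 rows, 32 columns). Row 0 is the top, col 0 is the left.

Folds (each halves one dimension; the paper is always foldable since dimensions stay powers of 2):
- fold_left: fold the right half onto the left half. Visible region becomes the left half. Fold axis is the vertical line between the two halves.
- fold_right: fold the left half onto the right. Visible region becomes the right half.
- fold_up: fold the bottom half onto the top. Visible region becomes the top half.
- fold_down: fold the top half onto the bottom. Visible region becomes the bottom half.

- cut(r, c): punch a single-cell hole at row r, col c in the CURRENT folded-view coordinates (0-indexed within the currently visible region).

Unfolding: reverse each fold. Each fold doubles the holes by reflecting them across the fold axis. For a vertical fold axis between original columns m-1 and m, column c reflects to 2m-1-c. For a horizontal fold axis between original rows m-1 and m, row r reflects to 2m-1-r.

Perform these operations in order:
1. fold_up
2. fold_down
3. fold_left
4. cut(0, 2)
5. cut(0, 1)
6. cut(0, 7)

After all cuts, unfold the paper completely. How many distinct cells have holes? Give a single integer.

Op 1 fold_up: fold axis h@2; visible region now rows[0,2) x cols[0,32) = 2x32
Op 2 fold_down: fold axis h@1; visible region now rows[1,2) x cols[0,32) = 1x32
Op 3 fold_left: fold axis v@16; visible region now rows[1,2) x cols[0,16) = 1x16
Op 4 cut(0, 2): punch at orig (1,2); cuts so far [(1, 2)]; region rows[1,2) x cols[0,16) = 1x16
Op 5 cut(0, 1): punch at orig (1,1); cuts so far [(1, 1), (1, 2)]; region rows[1,2) x cols[0,16) = 1x16
Op 6 cut(0, 7): punch at orig (1,7); cuts so far [(1, 1), (1, 2), (1, 7)]; region rows[1,2) x cols[0,16) = 1x16
Unfold 1 (reflect across v@16): 6 holes -> [(1, 1), (1, 2), (1, 7), (1, 24), (1, 29), (1, 30)]
Unfold 2 (reflect across h@1): 12 holes -> [(0, 1), (0, 2), (0, 7), (0, 24), (0, 29), (0, 30), (1, 1), (1, 2), (1, 7), (1, 24), (1, 29), (1, 30)]
Unfold 3 (reflect across h@2): 24 holes -> [(0, 1), (0, 2), (0, 7), (0, 24), (0, 29), (0, 30), (1, 1), (1, 2), (1, 7), (1, 24), (1, 29), (1, 30), (2, 1), (2, 2), (2, 7), (2, 24), (2, 29), (2, 30), (3, 1), (3, 2), (3, 7), (3, 24), (3, 29), (3, 30)]

Answer: 24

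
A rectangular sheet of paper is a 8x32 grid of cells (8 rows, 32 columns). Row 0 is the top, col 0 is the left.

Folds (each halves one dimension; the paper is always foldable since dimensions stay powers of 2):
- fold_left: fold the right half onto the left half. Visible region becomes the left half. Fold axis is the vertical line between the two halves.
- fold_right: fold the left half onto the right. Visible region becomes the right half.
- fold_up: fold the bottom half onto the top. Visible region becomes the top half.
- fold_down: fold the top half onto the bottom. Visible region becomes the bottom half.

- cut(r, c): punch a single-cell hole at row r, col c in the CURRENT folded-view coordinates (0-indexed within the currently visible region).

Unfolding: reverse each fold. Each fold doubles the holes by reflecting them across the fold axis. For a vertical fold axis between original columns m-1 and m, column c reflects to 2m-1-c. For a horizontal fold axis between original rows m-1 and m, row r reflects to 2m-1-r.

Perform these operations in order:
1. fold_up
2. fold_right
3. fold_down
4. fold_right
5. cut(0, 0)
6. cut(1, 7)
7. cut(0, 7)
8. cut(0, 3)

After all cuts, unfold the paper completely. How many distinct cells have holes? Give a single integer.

Answer: 64

Derivation:
Op 1 fold_up: fold axis h@4; visible region now rows[0,4) x cols[0,32) = 4x32
Op 2 fold_right: fold axis v@16; visible region now rows[0,4) x cols[16,32) = 4x16
Op 3 fold_down: fold axis h@2; visible region now rows[2,4) x cols[16,32) = 2x16
Op 4 fold_right: fold axis v@24; visible region now rows[2,4) x cols[24,32) = 2x8
Op 5 cut(0, 0): punch at orig (2,24); cuts so far [(2, 24)]; region rows[2,4) x cols[24,32) = 2x8
Op 6 cut(1, 7): punch at orig (3,31); cuts so far [(2, 24), (3, 31)]; region rows[2,4) x cols[24,32) = 2x8
Op 7 cut(0, 7): punch at orig (2,31); cuts so far [(2, 24), (2, 31), (3, 31)]; region rows[2,4) x cols[24,32) = 2x8
Op 8 cut(0, 3): punch at orig (2,27); cuts so far [(2, 24), (2, 27), (2, 31), (3, 31)]; region rows[2,4) x cols[24,32) = 2x8
Unfold 1 (reflect across v@24): 8 holes -> [(2, 16), (2, 20), (2, 23), (2, 24), (2, 27), (2, 31), (3, 16), (3, 31)]
Unfold 2 (reflect across h@2): 16 holes -> [(0, 16), (0, 31), (1, 16), (1, 20), (1, 23), (1, 24), (1, 27), (1, 31), (2, 16), (2, 20), (2, 23), (2, 24), (2, 27), (2, 31), (3, 16), (3, 31)]
Unfold 3 (reflect across v@16): 32 holes -> [(0, 0), (0, 15), (0, 16), (0, 31), (1, 0), (1, 4), (1, 7), (1, 8), (1, 11), (1, 15), (1, 16), (1, 20), (1, 23), (1, 24), (1, 27), (1, 31), (2, 0), (2, 4), (2, 7), (2, 8), (2, 11), (2, 15), (2, 16), (2, 20), (2, 23), (2, 24), (2, 27), (2, 31), (3, 0), (3, 15), (3, 16), (3, 31)]
Unfold 4 (reflect across h@4): 64 holes -> [(0, 0), (0, 15), (0, 16), (0, 31), (1, 0), (1, 4), (1, 7), (1, 8), (1, 11), (1, 15), (1, 16), (1, 20), (1, 23), (1, 24), (1, 27), (1, 31), (2, 0), (2, 4), (2, 7), (2, 8), (2, 11), (2, 15), (2, 16), (2, 20), (2, 23), (2, 24), (2, 27), (2, 31), (3, 0), (3, 15), (3, 16), (3, 31), (4, 0), (4, 15), (4, 16), (4, 31), (5, 0), (5, 4), (5, 7), (5, 8), (5, 11), (5, 15), (5, 16), (5, 20), (5, 23), (5, 24), (5, 27), (5, 31), (6, 0), (6, 4), (6, 7), (6, 8), (6, 11), (6, 15), (6, 16), (6, 20), (6, 23), (6, 24), (6, 27), (6, 31), (7, 0), (7, 15), (7, 16), (7, 31)]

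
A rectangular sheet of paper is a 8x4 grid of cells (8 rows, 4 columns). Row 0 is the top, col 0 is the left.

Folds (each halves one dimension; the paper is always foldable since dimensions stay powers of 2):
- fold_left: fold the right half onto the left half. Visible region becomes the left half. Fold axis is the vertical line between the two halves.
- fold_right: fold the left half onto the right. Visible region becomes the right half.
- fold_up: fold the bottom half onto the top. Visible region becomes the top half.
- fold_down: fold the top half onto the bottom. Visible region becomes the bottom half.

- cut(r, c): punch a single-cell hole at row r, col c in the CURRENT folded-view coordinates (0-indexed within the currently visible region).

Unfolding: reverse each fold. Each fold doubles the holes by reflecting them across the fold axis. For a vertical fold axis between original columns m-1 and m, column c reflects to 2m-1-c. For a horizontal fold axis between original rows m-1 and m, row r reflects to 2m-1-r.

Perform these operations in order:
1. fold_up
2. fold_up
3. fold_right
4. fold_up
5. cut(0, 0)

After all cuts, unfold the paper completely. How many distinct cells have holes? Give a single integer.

Answer: 16

Derivation:
Op 1 fold_up: fold axis h@4; visible region now rows[0,4) x cols[0,4) = 4x4
Op 2 fold_up: fold axis h@2; visible region now rows[0,2) x cols[0,4) = 2x4
Op 3 fold_right: fold axis v@2; visible region now rows[0,2) x cols[2,4) = 2x2
Op 4 fold_up: fold axis h@1; visible region now rows[0,1) x cols[2,4) = 1x2
Op 5 cut(0, 0): punch at orig (0,2); cuts so far [(0, 2)]; region rows[0,1) x cols[2,4) = 1x2
Unfold 1 (reflect across h@1): 2 holes -> [(0, 2), (1, 2)]
Unfold 2 (reflect across v@2): 4 holes -> [(0, 1), (0, 2), (1, 1), (1, 2)]
Unfold 3 (reflect across h@2): 8 holes -> [(0, 1), (0, 2), (1, 1), (1, 2), (2, 1), (2, 2), (3, 1), (3, 2)]
Unfold 4 (reflect across h@4): 16 holes -> [(0, 1), (0, 2), (1, 1), (1, 2), (2, 1), (2, 2), (3, 1), (3, 2), (4, 1), (4, 2), (5, 1), (5, 2), (6, 1), (6, 2), (7, 1), (7, 2)]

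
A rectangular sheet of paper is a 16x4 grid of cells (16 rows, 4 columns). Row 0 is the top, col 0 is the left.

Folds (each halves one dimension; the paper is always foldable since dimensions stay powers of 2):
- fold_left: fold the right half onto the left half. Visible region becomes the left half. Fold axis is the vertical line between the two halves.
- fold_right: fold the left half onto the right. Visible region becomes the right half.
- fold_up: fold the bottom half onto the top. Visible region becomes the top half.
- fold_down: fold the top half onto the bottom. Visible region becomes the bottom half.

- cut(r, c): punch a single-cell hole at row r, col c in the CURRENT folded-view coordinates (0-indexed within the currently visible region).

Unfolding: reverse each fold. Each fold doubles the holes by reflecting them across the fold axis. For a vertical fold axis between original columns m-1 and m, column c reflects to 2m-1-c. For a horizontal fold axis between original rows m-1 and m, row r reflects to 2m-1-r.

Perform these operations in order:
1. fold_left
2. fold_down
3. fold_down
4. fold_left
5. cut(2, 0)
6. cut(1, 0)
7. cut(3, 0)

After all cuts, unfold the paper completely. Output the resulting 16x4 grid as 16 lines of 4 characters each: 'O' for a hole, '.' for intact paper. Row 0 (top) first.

Answer: OOOO
OOOO
OOOO
....
....
OOOO
OOOO
OOOO
OOOO
OOOO
OOOO
....
....
OOOO
OOOO
OOOO

Derivation:
Op 1 fold_left: fold axis v@2; visible region now rows[0,16) x cols[0,2) = 16x2
Op 2 fold_down: fold axis h@8; visible region now rows[8,16) x cols[0,2) = 8x2
Op 3 fold_down: fold axis h@12; visible region now rows[12,16) x cols[0,2) = 4x2
Op 4 fold_left: fold axis v@1; visible region now rows[12,16) x cols[0,1) = 4x1
Op 5 cut(2, 0): punch at orig (14,0); cuts so far [(14, 0)]; region rows[12,16) x cols[0,1) = 4x1
Op 6 cut(1, 0): punch at orig (13,0); cuts so far [(13, 0), (14, 0)]; region rows[12,16) x cols[0,1) = 4x1
Op 7 cut(3, 0): punch at orig (15,0); cuts so far [(13, 0), (14, 0), (15, 0)]; region rows[12,16) x cols[0,1) = 4x1
Unfold 1 (reflect across v@1): 6 holes -> [(13, 0), (13, 1), (14, 0), (14, 1), (15, 0), (15, 1)]
Unfold 2 (reflect across h@12): 12 holes -> [(8, 0), (8, 1), (9, 0), (9, 1), (10, 0), (10, 1), (13, 0), (13, 1), (14, 0), (14, 1), (15, 0), (15, 1)]
Unfold 3 (reflect across h@8): 24 holes -> [(0, 0), (0, 1), (1, 0), (1, 1), (2, 0), (2, 1), (5, 0), (5, 1), (6, 0), (6, 1), (7, 0), (7, 1), (8, 0), (8, 1), (9, 0), (9, 1), (10, 0), (10, 1), (13, 0), (13, 1), (14, 0), (14, 1), (15, 0), (15, 1)]
Unfold 4 (reflect across v@2): 48 holes -> [(0, 0), (0, 1), (0, 2), (0, 3), (1, 0), (1, 1), (1, 2), (1, 3), (2, 0), (2, 1), (2, 2), (2, 3), (5, 0), (5, 1), (5, 2), (5, 3), (6, 0), (6, 1), (6, 2), (6, 3), (7, 0), (7, 1), (7, 2), (7, 3), (8, 0), (8, 1), (8, 2), (8, 3), (9, 0), (9, 1), (9, 2), (9, 3), (10, 0), (10, 1), (10, 2), (10, 3), (13, 0), (13, 1), (13, 2), (13, 3), (14, 0), (14, 1), (14, 2), (14, 3), (15, 0), (15, 1), (15, 2), (15, 3)]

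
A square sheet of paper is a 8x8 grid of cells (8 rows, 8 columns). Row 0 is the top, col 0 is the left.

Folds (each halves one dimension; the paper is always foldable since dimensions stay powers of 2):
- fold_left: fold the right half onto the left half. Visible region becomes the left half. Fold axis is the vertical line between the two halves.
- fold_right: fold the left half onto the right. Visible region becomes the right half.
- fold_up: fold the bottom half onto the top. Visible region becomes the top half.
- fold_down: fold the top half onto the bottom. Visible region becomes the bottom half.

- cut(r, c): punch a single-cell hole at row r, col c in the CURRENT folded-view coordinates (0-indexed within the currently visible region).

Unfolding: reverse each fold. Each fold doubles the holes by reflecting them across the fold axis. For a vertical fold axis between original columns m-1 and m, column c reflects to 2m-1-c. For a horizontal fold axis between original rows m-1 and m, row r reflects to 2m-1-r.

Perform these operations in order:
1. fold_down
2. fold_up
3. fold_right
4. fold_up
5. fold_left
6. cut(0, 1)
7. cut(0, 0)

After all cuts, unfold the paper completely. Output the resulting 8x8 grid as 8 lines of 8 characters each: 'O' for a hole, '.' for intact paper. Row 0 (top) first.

Answer: OOOOOOOO
OOOOOOOO
OOOOOOOO
OOOOOOOO
OOOOOOOO
OOOOOOOO
OOOOOOOO
OOOOOOOO

Derivation:
Op 1 fold_down: fold axis h@4; visible region now rows[4,8) x cols[0,8) = 4x8
Op 2 fold_up: fold axis h@6; visible region now rows[4,6) x cols[0,8) = 2x8
Op 3 fold_right: fold axis v@4; visible region now rows[4,6) x cols[4,8) = 2x4
Op 4 fold_up: fold axis h@5; visible region now rows[4,5) x cols[4,8) = 1x4
Op 5 fold_left: fold axis v@6; visible region now rows[4,5) x cols[4,6) = 1x2
Op 6 cut(0, 1): punch at orig (4,5); cuts so far [(4, 5)]; region rows[4,5) x cols[4,6) = 1x2
Op 7 cut(0, 0): punch at orig (4,4); cuts so far [(4, 4), (4, 5)]; region rows[4,5) x cols[4,6) = 1x2
Unfold 1 (reflect across v@6): 4 holes -> [(4, 4), (4, 5), (4, 6), (4, 7)]
Unfold 2 (reflect across h@5): 8 holes -> [(4, 4), (4, 5), (4, 6), (4, 7), (5, 4), (5, 5), (5, 6), (5, 7)]
Unfold 3 (reflect across v@4): 16 holes -> [(4, 0), (4, 1), (4, 2), (4, 3), (4, 4), (4, 5), (4, 6), (4, 7), (5, 0), (5, 1), (5, 2), (5, 3), (5, 4), (5, 5), (5, 6), (5, 7)]
Unfold 4 (reflect across h@6): 32 holes -> [(4, 0), (4, 1), (4, 2), (4, 3), (4, 4), (4, 5), (4, 6), (4, 7), (5, 0), (5, 1), (5, 2), (5, 3), (5, 4), (5, 5), (5, 6), (5, 7), (6, 0), (6, 1), (6, 2), (6, 3), (6, 4), (6, 5), (6, 6), (6, 7), (7, 0), (7, 1), (7, 2), (7, 3), (7, 4), (7, 5), (7, 6), (7, 7)]
Unfold 5 (reflect across h@4): 64 holes -> [(0, 0), (0, 1), (0, 2), (0, 3), (0, 4), (0, 5), (0, 6), (0, 7), (1, 0), (1, 1), (1, 2), (1, 3), (1, 4), (1, 5), (1, 6), (1, 7), (2, 0), (2, 1), (2, 2), (2, 3), (2, 4), (2, 5), (2, 6), (2, 7), (3, 0), (3, 1), (3, 2), (3, 3), (3, 4), (3, 5), (3, 6), (3, 7), (4, 0), (4, 1), (4, 2), (4, 3), (4, 4), (4, 5), (4, 6), (4, 7), (5, 0), (5, 1), (5, 2), (5, 3), (5, 4), (5, 5), (5, 6), (5, 7), (6, 0), (6, 1), (6, 2), (6, 3), (6, 4), (6, 5), (6, 6), (6, 7), (7, 0), (7, 1), (7, 2), (7, 3), (7, 4), (7, 5), (7, 6), (7, 7)]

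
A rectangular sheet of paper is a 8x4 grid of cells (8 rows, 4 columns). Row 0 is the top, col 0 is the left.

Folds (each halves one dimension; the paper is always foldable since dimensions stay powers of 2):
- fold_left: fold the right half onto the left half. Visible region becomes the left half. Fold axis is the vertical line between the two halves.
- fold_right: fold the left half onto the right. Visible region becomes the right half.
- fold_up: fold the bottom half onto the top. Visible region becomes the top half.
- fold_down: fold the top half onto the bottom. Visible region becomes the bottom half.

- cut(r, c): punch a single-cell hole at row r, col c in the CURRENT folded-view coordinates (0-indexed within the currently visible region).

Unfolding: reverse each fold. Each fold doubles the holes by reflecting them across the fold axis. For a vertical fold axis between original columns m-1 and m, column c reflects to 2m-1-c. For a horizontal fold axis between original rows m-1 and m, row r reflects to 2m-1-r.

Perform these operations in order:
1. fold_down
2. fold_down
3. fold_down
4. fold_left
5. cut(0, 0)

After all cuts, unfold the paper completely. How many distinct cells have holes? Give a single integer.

Answer: 16

Derivation:
Op 1 fold_down: fold axis h@4; visible region now rows[4,8) x cols[0,4) = 4x4
Op 2 fold_down: fold axis h@6; visible region now rows[6,8) x cols[0,4) = 2x4
Op 3 fold_down: fold axis h@7; visible region now rows[7,8) x cols[0,4) = 1x4
Op 4 fold_left: fold axis v@2; visible region now rows[7,8) x cols[0,2) = 1x2
Op 5 cut(0, 0): punch at orig (7,0); cuts so far [(7, 0)]; region rows[7,8) x cols[0,2) = 1x2
Unfold 1 (reflect across v@2): 2 holes -> [(7, 0), (7, 3)]
Unfold 2 (reflect across h@7): 4 holes -> [(6, 0), (6, 3), (7, 0), (7, 3)]
Unfold 3 (reflect across h@6): 8 holes -> [(4, 0), (4, 3), (5, 0), (5, 3), (6, 0), (6, 3), (7, 0), (7, 3)]
Unfold 4 (reflect across h@4): 16 holes -> [(0, 0), (0, 3), (1, 0), (1, 3), (2, 0), (2, 3), (3, 0), (3, 3), (4, 0), (4, 3), (5, 0), (5, 3), (6, 0), (6, 3), (7, 0), (7, 3)]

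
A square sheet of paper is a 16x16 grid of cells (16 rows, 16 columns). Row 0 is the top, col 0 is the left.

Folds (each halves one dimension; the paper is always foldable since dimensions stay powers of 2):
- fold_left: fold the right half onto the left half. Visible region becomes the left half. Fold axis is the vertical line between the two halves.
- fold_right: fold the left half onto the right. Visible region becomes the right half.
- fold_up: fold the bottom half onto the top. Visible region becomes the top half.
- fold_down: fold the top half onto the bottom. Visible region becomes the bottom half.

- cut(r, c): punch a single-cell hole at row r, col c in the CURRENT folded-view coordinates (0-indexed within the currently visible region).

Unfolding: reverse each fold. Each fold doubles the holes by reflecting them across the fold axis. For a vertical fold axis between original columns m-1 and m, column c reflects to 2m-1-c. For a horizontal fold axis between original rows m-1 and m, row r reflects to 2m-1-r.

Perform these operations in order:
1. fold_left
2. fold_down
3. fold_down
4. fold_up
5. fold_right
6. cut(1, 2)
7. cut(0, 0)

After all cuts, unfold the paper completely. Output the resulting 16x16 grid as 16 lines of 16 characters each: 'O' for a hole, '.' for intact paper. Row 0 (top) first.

Op 1 fold_left: fold axis v@8; visible region now rows[0,16) x cols[0,8) = 16x8
Op 2 fold_down: fold axis h@8; visible region now rows[8,16) x cols[0,8) = 8x8
Op 3 fold_down: fold axis h@12; visible region now rows[12,16) x cols[0,8) = 4x8
Op 4 fold_up: fold axis h@14; visible region now rows[12,14) x cols[0,8) = 2x8
Op 5 fold_right: fold axis v@4; visible region now rows[12,14) x cols[4,8) = 2x4
Op 6 cut(1, 2): punch at orig (13,6); cuts so far [(13, 6)]; region rows[12,14) x cols[4,8) = 2x4
Op 7 cut(0, 0): punch at orig (12,4); cuts so far [(12, 4), (13, 6)]; region rows[12,14) x cols[4,8) = 2x4
Unfold 1 (reflect across v@4): 4 holes -> [(12, 3), (12, 4), (13, 1), (13, 6)]
Unfold 2 (reflect across h@14): 8 holes -> [(12, 3), (12, 4), (13, 1), (13, 6), (14, 1), (14, 6), (15, 3), (15, 4)]
Unfold 3 (reflect across h@12): 16 holes -> [(8, 3), (8, 4), (9, 1), (9, 6), (10, 1), (10, 6), (11, 3), (11, 4), (12, 3), (12, 4), (13, 1), (13, 6), (14, 1), (14, 6), (15, 3), (15, 4)]
Unfold 4 (reflect across h@8): 32 holes -> [(0, 3), (0, 4), (1, 1), (1, 6), (2, 1), (2, 6), (3, 3), (3, 4), (4, 3), (4, 4), (5, 1), (5, 6), (6, 1), (6, 6), (7, 3), (7, 4), (8, 3), (8, 4), (9, 1), (9, 6), (10, 1), (10, 6), (11, 3), (11, 4), (12, 3), (12, 4), (13, 1), (13, 6), (14, 1), (14, 6), (15, 3), (15, 4)]
Unfold 5 (reflect across v@8): 64 holes -> [(0, 3), (0, 4), (0, 11), (0, 12), (1, 1), (1, 6), (1, 9), (1, 14), (2, 1), (2, 6), (2, 9), (2, 14), (3, 3), (3, 4), (3, 11), (3, 12), (4, 3), (4, 4), (4, 11), (4, 12), (5, 1), (5, 6), (5, 9), (5, 14), (6, 1), (6, 6), (6, 9), (6, 14), (7, 3), (7, 4), (7, 11), (7, 12), (8, 3), (8, 4), (8, 11), (8, 12), (9, 1), (9, 6), (9, 9), (9, 14), (10, 1), (10, 6), (10, 9), (10, 14), (11, 3), (11, 4), (11, 11), (11, 12), (12, 3), (12, 4), (12, 11), (12, 12), (13, 1), (13, 6), (13, 9), (13, 14), (14, 1), (14, 6), (14, 9), (14, 14), (15, 3), (15, 4), (15, 11), (15, 12)]

Answer: ...OO......OO...
.O....O..O....O.
.O....O..O....O.
...OO......OO...
...OO......OO...
.O....O..O....O.
.O....O..O....O.
...OO......OO...
...OO......OO...
.O....O..O....O.
.O....O..O....O.
...OO......OO...
...OO......OO...
.O....O..O....O.
.O....O..O....O.
...OO......OO...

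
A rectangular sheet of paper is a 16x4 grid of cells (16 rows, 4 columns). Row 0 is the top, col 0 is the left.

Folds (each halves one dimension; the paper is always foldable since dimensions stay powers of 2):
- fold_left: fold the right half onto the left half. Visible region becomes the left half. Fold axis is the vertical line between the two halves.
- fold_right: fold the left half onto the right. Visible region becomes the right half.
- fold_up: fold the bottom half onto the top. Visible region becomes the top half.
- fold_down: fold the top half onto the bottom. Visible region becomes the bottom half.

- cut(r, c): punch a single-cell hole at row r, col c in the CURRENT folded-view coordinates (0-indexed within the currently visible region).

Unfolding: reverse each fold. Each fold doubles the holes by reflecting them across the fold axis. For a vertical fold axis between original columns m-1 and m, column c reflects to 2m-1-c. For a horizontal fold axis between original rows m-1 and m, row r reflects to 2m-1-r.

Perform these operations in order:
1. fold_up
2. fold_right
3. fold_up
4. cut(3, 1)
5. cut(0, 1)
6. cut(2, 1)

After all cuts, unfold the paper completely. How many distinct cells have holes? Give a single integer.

Op 1 fold_up: fold axis h@8; visible region now rows[0,8) x cols[0,4) = 8x4
Op 2 fold_right: fold axis v@2; visible region now rows[0,8) x cols[2,4) = 8x2
Op 3 fold_up: fold axis h@4; visible region now rows[0,4) x cols[2,4) = 4x2
Op 4 cut(3, 1): punch at orig (3,3); cuts so far [(3, 3)]; region rows[0,4) x cols[2,4) = 4x2
Op 5 cut(0, 1): punch at orig (0,3); cuts so far [(0, 3), (3, 3)]; region rows[0,4) x cols[2,4) = 4x2
Op 6 cut(2, 1): punch at orig (2,3); cuts so far [(0, 3), (2, 3), (3, 3)]; region rows[0,4) x cols[2,4) = 4x2
Unfold 1 (reflect across h@4): 6 holes -> [(0, 3), (2, 3), (3, 3), (4, 3), (5, 3), (7, 3)]
Unfold 2 (reflect across v@2): 12 holes -> [(0, 0), (0, 3), (2, 0), (2, 3), (3, 0), (3, 3), (4, 0), (4, 3), (5, 0), (5, 3), (7, 0), (7, 3)]
Unfold 3 (reflect across h@8): 24 holes -> [(0, 0), (0, 3), (2, 0), (2, 3), (3, 0), (3, 3), (4, 0), (4, 3), (5, 0), (5, 3), (7, 0), (7, 3), (8, 0), (8, 3), (10, 0), (10, 3), (11, 0), (11, 3), (12, 0), (12, 3), (13, 0), (13, 3), (15, 0), (15, 3)]

Answer: 24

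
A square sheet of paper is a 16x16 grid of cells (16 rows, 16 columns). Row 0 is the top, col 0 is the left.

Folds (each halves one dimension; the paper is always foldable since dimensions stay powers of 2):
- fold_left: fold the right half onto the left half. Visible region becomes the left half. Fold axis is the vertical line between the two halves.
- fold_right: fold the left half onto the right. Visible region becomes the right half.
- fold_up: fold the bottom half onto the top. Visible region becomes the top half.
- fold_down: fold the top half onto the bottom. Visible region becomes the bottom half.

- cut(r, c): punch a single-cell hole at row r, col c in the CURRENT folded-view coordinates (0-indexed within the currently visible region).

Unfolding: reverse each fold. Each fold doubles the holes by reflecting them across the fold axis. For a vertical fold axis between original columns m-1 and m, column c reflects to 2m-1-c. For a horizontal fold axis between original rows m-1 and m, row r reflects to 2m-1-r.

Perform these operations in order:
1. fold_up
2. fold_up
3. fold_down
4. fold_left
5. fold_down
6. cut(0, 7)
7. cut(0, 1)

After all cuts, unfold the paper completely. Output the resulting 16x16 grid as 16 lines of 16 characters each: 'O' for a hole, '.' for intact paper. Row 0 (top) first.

Answer: .O.....OO.....O.
.O.....OO.....O.
.O.....OO.....O.
.O.....OO.....O.
.O.....OO.....O.
.O.....OO.....O.
.O.....OO.....O.
.O.....OO.....O.
.O.....OO.....O.
.O.....OO.....O.
.O.....OO.....O.
.O.....OO.....O.
.O.....OO.....O.
.O.....OO.....O.
.O.....OO.....O.
.O.....OO.....O.

Derivation:
Op 1 fold_up: fold axis h@8; visible region now rows[0,8) x cols[0,16) = 8x16
Op 2 fold_up: fold axis h@4; visible region now rows[0,4) x cols[0,16) = 4x16
Op 3 fold_down: fold axis h@2; visible region now rows[2,4) x cols[0,16) = 2x16
Op 4 fold_left: fold axis v@8; visible region now rows[2,4) x cols[0,8) = 2x8
Op 5 fold_down: fold axis h@3; visible region now rows[3,4) x cols[0,8) = 1x8
Op 6 cut(0, 7): punch at orig (3,7); cuts so far [(3, 7)]; region rows[3,4) x cols[0,8) = 1x8
Op 7 cut(0, 1): punch at orig (3,1); cuts so far [(3, 1), (3, 7)]; region rows[3,4) x cols[0,8) = 1x8
Unfold 1 (reflect across h@3): 4 holes -> [(2, 1), (2, 7), (3, 1), (3, 7)]
Unfold 2 (reflect across v@8): 8 holes -> [(2, 1), (2, 7), (2, 8), (2, 14), (3, 1), (3, 7), (3, 8), (3, 14)]
Unfold 3 (reflect across h@2): 16 holes -> [(0, 1), (0, 7), (0, 8), (0, 14), (1, 1), (1, 7), (1, 8), (1, 14), (2, 1), (2, 7), (2, 8), (2, 14), (3, 1), (3, 7), (3, 8), (3, 14)]
Unfold 4 (reflect across h@4): 32 holes -> [(0, 1), (0, 7), (0, 8), (0, 14), (1, 1), (1, 7), (1, 8), (1, 14), (2, 1), (2, 7), (2, 8), (2, 14), (3, 1), (3, 7), (3, 8), (3, 14), (4, 1), (4, 7), (4, 8), (4, 14), (5, 1), (5, 7), (5, 8), (5, 14), (6, 1), (6, 7), (6, 8), (6, 14), (7, 1), (7, 7), (7, 8), (7, 14)]
Unfold 5 (reflect across h@8): 64 holes -> [(0, 1), (0, 7), (0, 8), (0, 14), (1, 1), (1, 7), (1, 8), (1, 14), (2, 1), (2, 7), (2, 8), (2, 14), (3, 1), (3, 7), (3, 8), (3, 14), (4, 1), (4, 7), (4, 8), (4, 14), (5, 1), (5, 7), (5, 8), (5, 14), (6, 1), (6, 7), (6, 8), (6, 14), (7, 1), (7, 7), (7, 8), (7, 14), (8, 1), (8, 7), (8, 8), (8, 14), (9, 1), (9, 7), (9, 8), (9, 14), (10, 1), (10, 7), (10, 8), (10, 14), (11, 1), (11, 7), (11, 8), (11, 14), (12, 1), (12, 7), (12, 8), (12, 14), (13, 1), (13, 7), (13, 8), (13, 14), (14, 1), (14, 7), (14, 8), (14, 14), (15, 1), (15, 7), (15, 8), (15, 14)]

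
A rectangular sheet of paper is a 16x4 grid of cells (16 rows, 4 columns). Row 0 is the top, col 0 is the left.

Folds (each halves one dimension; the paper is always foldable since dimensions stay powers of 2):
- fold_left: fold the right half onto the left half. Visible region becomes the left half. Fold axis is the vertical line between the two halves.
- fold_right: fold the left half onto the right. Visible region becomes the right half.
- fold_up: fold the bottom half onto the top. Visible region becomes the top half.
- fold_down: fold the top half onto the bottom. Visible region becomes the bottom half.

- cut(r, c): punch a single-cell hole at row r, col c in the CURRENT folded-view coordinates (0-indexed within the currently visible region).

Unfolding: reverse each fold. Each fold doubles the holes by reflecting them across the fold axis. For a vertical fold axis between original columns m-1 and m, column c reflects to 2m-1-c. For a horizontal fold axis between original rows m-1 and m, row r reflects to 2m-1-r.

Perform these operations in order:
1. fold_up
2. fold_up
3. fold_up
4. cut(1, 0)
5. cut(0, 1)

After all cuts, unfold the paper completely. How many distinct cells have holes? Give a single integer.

Op 1 fold_up: fold axis h@8; visible region now rows[0,8) x cols[0,4) = 8x4
Op 2 fold_up: fold axis h@4; visible region now rows[0,4) x cols[0,4) = 4x4
Op 3 fold_up: fold axis h@2; visible region now rows[0,2) x cols[0,4) = 2x4
Op 4 cut(1, 0): punch at orig (1,0); cuts so far [(1, 0)]; region rows[0,2) x cols[0,4) = 2x4
Op 5 cut(0, 1): punch at orig (0,1); cuts so far [(0, 1), (1, 0)]; region rows[0,2) x cols[0,4) = 2x4
Unfold 1 (reflect across h@2): 4 holes -> [(0, 1), (1, 0), (2, 0), (3, 1)]
Unfold 2 (reflect across h@4): 8 holes -> [(0, 1), (1, 0), (2, 0), (3, 1), (4, 1), (5, 0), (6, 0), (7, 1)]
Unfold 3 (reflect across h@8): 16 holes -> [(0, 1), (1, 0), (2, 0), (3, 1), (4, 1), (5, 0), (6, 0), (7, 1), (8, 1), (9, 0), (10, 0), (11, 1), (12, 1), (13, 0), (14, 0), (15, 1)]

Answer: 16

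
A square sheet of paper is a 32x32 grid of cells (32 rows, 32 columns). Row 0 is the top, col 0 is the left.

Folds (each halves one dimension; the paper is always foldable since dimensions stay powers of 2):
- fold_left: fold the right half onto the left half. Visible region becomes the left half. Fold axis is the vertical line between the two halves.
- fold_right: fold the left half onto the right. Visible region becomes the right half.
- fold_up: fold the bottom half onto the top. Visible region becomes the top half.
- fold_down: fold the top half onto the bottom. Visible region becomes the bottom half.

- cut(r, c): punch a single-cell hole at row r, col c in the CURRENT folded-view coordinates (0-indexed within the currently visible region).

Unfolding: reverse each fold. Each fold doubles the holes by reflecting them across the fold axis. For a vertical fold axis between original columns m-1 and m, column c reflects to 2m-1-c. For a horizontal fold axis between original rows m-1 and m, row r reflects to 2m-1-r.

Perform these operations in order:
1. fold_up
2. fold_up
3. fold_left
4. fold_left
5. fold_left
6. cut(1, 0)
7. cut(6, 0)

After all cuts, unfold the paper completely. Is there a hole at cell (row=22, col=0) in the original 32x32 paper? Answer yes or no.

Op 1 fold_up: fold axis h@16; visible region now rows[0,16) x cols[0,32) = 16x32
Op 2 fold_up: fold axis h@8; visible region now rows[0,8) x cols[0,32) = 8x32
Op 3 fold_left: fold axis v@16; visible region now rows[0,8) x cols[0,16) = 8x16
Op 4 fold_left: fold axis v@8; visible region now rows[0,8) x cols[0,8) = 8x8
Op 5 fold_left: fold axis v@4; visible region now rows[0,8) x cols[0,4) = 8x4
Op 6 cut(1, 0): punch at orig (1,0); cuts so far [(1, 0)]; region rows[0,8) x cols[0,4) = 8x4
Op 7 cut(6, 0): punch at orig (6,0); cuts so far [(1, 0), (6, 0)]; region rows[0,8) x cols[0,4) = 8x4
Unfold 1 (reflect across v@4): 4 holes -> [(1, 0), (1, 7), (6, 0), (6, 7)]
Unfold 2 (reflect across v@8): 8 holes -> [(1, 0), (1, 7), (1, 8), (1, 15), (6, 0), (6, 7), (6, 8), (6, 15)]
Unfold 3 (reflect across v@16): 16 holes -> [(1, 0), (1, 7), (1, 8), (1, 15), (1, 16), (1, 23), (1, 24), (1, 31), (6, 0), (6, 7), (6, 8), (6, 15), (6, 16), (6, 23), (6, 24), (6, 31)]
Unfold 4 (reflect across h@8): 32 holes -> [(1, 0), (1, 7), (1, 8), (1, 15), (1, 16), (1, 23), (1, 24), (1, 31), (6, 0), (6, 7), (6, 8), (6, 15), (6, 16), (6, 23), (6, 24), (6, 31), (9, 0), (9, 7), (9, 8), (9, 15), (9, 16), (9, 23), (9, 24), (9, 31), (14, 0), (14, 7), (14, 8), (14, 15), (14, 16), (14, 23), (14, 24), (14, 31)]
Unfold 5 (reflect across h@16): 64 holes -> [(1, 0), (1, 7), (1, 8), (1, 15), (1, 16), (1, 23), (1, 24), (1, 31), (6, 0), (6, 7), (6, 8), (6, 15), (6, 16), (6, 23), (6, 24), (6, 31), (9, 0), (9, 7), (9, 8), (9, 15), (9, 16), (9, 23), (9, 24), (9, 31), (14, 0), (14, 7), (14, 8), (14, 15), (14, 16), (14, 23), (14, 24), (14, 31), (17, 0), (17, 7), (17, 8), (17, 15), (17, 16), (17, 23), (17, 24), (17, 31), (22, 0), (22, 7), (22, 8), (22, 15), (22, 16), (22, 23), (22, 24), (22, 31), (25, 0), (25, 7), (25, 8), (25, 15), (25, 16), (25, 23), (25, 24), (25, 31), (30, 0), (30, 7), (30, 8), (30, 15), (30, 16), (30, 23), (30, 24), (30, 31)]
Holes: [(1, 0), (1, 7), (1, 8), (1, 15), (1, 16), (1, 23), (1, 24), (1, 31), (6, 0), (6, 7), (6, 8), (6, 15), (6, 16), (6, 23), (6, 24), (6, 31), (9, 0), (9, 7), (9, 8), (9, 15), (9, 16), (9, 23), (9, 24), (9, 31), (14, 0), (14, 7), (14, 8), (14, 15), (14, 16), (14, 23), (14, 24), (14, 31), (17, 0), (17, 7), (17, 8), (17, 15), (17, 16), (17, 23), (17, 24), (17, 31), (22, 0), (22, 7), (22, 8), (22, 15), (22, 16), (22, 23), (22, 24), (22, 31), (25, 0), (25, 7), (25, 8), (25, 15), (25, 16), (25, 23), (25, 24), (25, 31), (30, 0), (30, 7), (30, 8), (30, 15), (30, 16), (30, 23), (30, 24), (30, 31)]

Answer: yes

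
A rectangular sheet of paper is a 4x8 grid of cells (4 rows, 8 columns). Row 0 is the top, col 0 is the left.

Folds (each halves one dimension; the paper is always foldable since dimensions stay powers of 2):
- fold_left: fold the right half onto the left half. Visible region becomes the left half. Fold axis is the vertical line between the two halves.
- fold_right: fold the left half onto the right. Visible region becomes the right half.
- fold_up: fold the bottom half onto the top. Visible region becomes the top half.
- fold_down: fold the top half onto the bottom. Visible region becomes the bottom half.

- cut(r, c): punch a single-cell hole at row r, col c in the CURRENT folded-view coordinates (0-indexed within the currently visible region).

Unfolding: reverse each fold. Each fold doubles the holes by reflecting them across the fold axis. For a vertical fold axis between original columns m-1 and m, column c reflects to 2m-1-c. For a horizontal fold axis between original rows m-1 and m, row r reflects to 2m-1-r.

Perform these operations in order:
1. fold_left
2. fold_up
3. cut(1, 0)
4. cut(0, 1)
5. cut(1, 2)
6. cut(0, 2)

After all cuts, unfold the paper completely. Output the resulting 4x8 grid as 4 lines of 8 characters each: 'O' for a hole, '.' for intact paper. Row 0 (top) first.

Answer: .OO..OO.
O.O..O.O
O.O..O.O
.OO..OO.

Derivation:
Op 1 fold_left: fold axis v@4; visible region now rows[0,4) x cols[0,4) = 4x4
Op 2 fold_up: fold axis h@2; visible region now rows[0,2) x cols[0,4) = 2x4
Op 3 cut(1, 0): punch at orig (1,0); cuts so far [(1, 0)]; region rows[0,2) x cols[0,4) = 2x4
Op 4 cut(0, 1): punch at orig (0,1); cuts so far [(0, 1), (1, 0)]; region rows[0,2) x cols[0,4) = 2x4
Op 5 cut(1, 2): punch at orig (1,2); cuts so far [(0, 1), (1, 0), (1, 2)]; region rows[0,2) x cols[0,4) = 2x4
Op 6 cut(0, 2): punch at orig (0,2); cuts so far [(0, 1), (0, 2), (1, 0), (1, 2)]; region rows[0,2) x cols[0,4) = 2x4
Unfold 1 (reflect across h@2): 8 holes -> [(0, 1), (0, 2), (1, 0), (1, 2), (2, 0), (2, 2), (3, 1), (3, 2)]
Unfold 2 (reflect across v@4): 16 holes -> [(0, 1), (0, 2), (0, 5), (0, 6), (1, 0), (1, 2), (1, 5), (1, 7), (2, 0), (2, 2), (2, 5), (2, 7), (3, 1), (3, 2), (3, 5), (3, 6)]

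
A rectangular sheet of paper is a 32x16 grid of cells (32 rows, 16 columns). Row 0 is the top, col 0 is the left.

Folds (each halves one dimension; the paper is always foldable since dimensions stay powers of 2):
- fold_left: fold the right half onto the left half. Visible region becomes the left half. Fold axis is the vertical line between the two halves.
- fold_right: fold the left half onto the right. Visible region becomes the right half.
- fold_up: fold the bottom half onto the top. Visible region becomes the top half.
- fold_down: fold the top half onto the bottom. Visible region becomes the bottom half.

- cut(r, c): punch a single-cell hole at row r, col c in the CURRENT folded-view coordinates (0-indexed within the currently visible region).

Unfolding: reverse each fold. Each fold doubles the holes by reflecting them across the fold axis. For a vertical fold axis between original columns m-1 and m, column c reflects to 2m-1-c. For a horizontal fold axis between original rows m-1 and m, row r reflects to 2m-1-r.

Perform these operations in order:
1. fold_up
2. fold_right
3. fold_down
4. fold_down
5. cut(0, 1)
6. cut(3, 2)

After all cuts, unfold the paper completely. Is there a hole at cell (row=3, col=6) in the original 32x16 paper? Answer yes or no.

Answer: yes

Derivation:
Op 1 fold_up: fold axis h@16; visible region now rows[0,16) x cols[0,16) = 16x16
Op 2 fold_right: fold axis v@8; visible region now rows[0,16) x cols[8,16) = 16x8
Op 3 fold_down: fold axis h@8; visible region now rows[8,16) x cols[8,16) = 8x8
Op 4 fold_down: fold axis h@12; visible region now rows[12,16) x cols[8,16) = 4x8
Op 5 cut(0, 1): punch at orig (12,9); cuts so far [(12, 9)]; region rows[12,16) x cols[8,16) = 4x8
Op 6 cut(3, 2): punch at orig (15,10); cuts so far [(12, 9), (15, 10)]; region rows[12,16) x cols[8,16) = 4x8
Unfold 1 (reflect across h@12): 4 holes -> [(8, 10), (11, 9), (12, 9), (15, 10)]
Unfold 2 (reflect across h@8): 8 holes -> [(0, 10), (3, 9), (4, 9), (7, 10), (8, 10), (11, 9), (12, 9), (15, 10)]
Unfold 3 (reflect across v@8): 16 holes -> [(0, 5), (0, 10), (3, 6), (3, 9), (4, 6), (4, 9), (7, 5), (7, 10), (8, 5), (8, 10), (11, 6), (11, 9), (12, 6), (12, 9), (15, 5), (15, 10)]
Unfold 4 (reflect across h@16): 32 holes -> [(0, 5), (0, 10), (3, 6), (3, 9), (4, 6), (4, 9), (7, 5), (7, 10), (8, 5), (8, 10), (11, 6), (11, 9), (12, 6), (12, 9), (15, 5), (15, 10), (16, 5), (16, 10), (19, 6), (19, 9), (20, 6), (20, 9), (23, 5), (23, 10), (24, 5), (24, 10), (27, 6), (27, 9), (28, 6), (28, 9), (31, 5), (31, 10)]
Holes: [(0, 5), (0, 10), (3, 6), (3, 9), (4, 6), (4, 9), (7, 5), (7, 10), (8, 5), (8, 10), (11, 6), (11, 9), (12, 6), (12, 9), (15, 5), (15, 10), (16, 5), (16, 10), (19, 6), (19, 9), (20, 6), (20, 9), (23, 5), (23, 10), (24, 5), (24, 10), (27, 6), (27, 9), (28, 6), (28, 9), (31, 5), (31, 10)]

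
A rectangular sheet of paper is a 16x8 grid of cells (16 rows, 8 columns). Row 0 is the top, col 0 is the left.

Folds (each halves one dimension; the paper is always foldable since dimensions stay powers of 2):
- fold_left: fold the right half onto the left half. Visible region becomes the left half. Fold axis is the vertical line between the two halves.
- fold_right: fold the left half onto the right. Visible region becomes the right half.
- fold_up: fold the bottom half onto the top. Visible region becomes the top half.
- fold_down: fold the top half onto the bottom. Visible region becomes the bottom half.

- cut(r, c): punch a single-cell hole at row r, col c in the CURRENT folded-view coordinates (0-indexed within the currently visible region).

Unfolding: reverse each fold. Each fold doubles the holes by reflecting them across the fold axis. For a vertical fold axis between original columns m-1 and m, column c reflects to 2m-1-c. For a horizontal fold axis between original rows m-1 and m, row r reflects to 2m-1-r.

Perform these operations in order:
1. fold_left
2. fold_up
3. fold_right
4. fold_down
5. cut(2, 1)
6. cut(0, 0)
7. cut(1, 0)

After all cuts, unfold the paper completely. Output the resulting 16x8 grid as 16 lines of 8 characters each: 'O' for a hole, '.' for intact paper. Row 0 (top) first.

Answer: ........
O..OO..O
.OO..OO.
.OO..OO.
.OO..OO.
.OO..OO.
O..OO..O
........
........
O..OO..O
.OO..OO.
.OO..OO.
.OO..OO.
.OO..OO.
O..OO..O
........

Derivation:
Op 1 fold_left: fold axis v@4; visible region now rows[0,16) x cols[0,4) = 16x4
Op 2 fold_up: fold axis h@8; visible region now rows[0,8) x cols[0,4) = 8x4
Op 3 fold_right: fold axis v@2; visible region now rows[0,8) x cols[2,4) = 8x2
Op 4 fold_down: fold axis h@4; visible region now rows[4,8) x cols[2,4) = 4x2
Op 5 cut(2, 1): punch at orig (6,3); cuts so far [(6, 3)]; region rows[4,8) x cols[2,4) = 4x2
Op 6 cut(0, 0): punch at orig (4,2); cuts so far [(4, 2), (6, 3)]; region rows[4,8) x cols[2,4) = 4x2
Op 7 cut(1, 0): punch at orig (5,2); cuts so far [(4, 2), (5, 2), (6, 3)]; region rows[4,8) x cols[2,4) = 4x2
Unfold 1 (reflect across h@4): 6 holes -> [(1, 3), (2, 2), (3, 2), (4, 2), (5, 2), (6, 3)]
Unfold 2 (reflect across v@2): 12 holes -> [(1, 0), (1, 3), (2, 1), (2, 2), (3, 1), (3, 2), (4, 1), (4, 2), (5, 1), (5, 2), (6, 0), (6, 3)]
Unfold 3 (reflect across h@8): 24 holes -> [(1, 0), (1, 3), (2, 1), (2, 2), (3, 1), (3, 2), (4, 1), (4, 2), (5, 1), (5, 2), (6, 0), (6, 3), (9, 0), (9, 3), (10, 1), (10, 2), (11, 1), (11, 2), (12, 1), (12, 2), (13, 1), (13, 2), (14, 0), (14, 3)]
Unfold 4 (reflect across v@4): 48 holes -> [(1, 0), (1, 3), (1, 4), (1, 7), (2, 1), (2, 2), (2, 5), (2, 6), (3, 1), (3, 2), (3, 5), (3, 6), (4, 1), (4, 2), (4, 5), (4, 6), (5, 1), (5, 2), (5, 5), (5, 6), (6, 0), (6, 3), (6, 4), (6, 7), (9, 0), (9, 3), (9, 4), (9, 7), (10, 1), (10, 2), (10, 5), (10, 6), (11, 1), (11, 2), (11, 5), (11, 6), (12, 1), (12, 2), (12, 5), (12, 6), (13, 1), (13, 2), (13, 5), (13, 6), (14, 0), (14, 3), (14, 4), (14, 7)]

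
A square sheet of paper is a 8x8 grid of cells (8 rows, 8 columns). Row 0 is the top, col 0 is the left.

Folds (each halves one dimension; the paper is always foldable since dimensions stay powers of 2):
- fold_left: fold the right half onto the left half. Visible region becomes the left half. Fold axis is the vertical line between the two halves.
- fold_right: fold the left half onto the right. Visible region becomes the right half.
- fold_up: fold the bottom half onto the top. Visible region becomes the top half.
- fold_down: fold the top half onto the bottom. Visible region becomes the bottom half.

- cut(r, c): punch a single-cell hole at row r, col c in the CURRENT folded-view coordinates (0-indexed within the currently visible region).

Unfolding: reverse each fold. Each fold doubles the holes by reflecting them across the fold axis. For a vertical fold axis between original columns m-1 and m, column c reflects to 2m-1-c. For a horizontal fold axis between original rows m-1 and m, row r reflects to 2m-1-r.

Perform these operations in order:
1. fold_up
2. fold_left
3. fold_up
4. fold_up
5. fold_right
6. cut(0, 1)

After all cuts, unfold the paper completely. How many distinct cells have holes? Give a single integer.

Answer: 32

Derivation:
Op 1 fold_up: fold axis h@4; visible region now rows[0,4) x cols[0,8) = 4x8
Op 2 fold_left: fold axis v@4; visible region now rows[0,4) x cols[0,4) = 4x4
Op 3 fold_up: fold axis h@2; visible region now rows[0,2) x cols[0,4) = 2x4
Op 4 fold_up: fold axis h@1; visible region now rows[0,1) x cols[0,4) = 1x4
Op 5 fold_right: fold axis v@2; visible region now rows[0,1) x cols[2,4) = 1x2
Op 6 cut(0, 1): punch at orig (0,3); cuts so far [(0, 3)]; region rows[0,1) x cols[2,4) = 1x2
Unfold 1 (reflect across v@2): 2 holes -> [(0, 0), (0, 3)]
Unfold 2 (reflect across h@1): 4 holes -> [(0, 0), (0, 3), (1, 0), (1, 3)]
Unfold 3 (reflect across h@2): 8 holes -> [(0, 0), (0, 3), (1, 0), (1, 3), (2, 0), (2, 3), (3, 0), (3, 3)]
Unfold 4 (reflect across v@4): 16 holes -> [(0, 0), (0, 3), (0, 4), (0, 7), (1, 0), (1, 3), (1, 4), (1, 7), (2, 0), (2, 3), (2, 4), (2, 7), (3, 0), (3, 3), (3, 4), (3, 7)]
Unfold 5 (reflect across h@4): 32 holes -> [(0, 0), (0, 3), (0, 4), (0, 7), (1, 0), (1, 3), (1, 4), (1, 7), (2, 0), (2, 3), (2, 4), (2, 7), (3, 0), (3, 3), (3, 4), (3, 7), (4, 0), (4, 3), (4, 4), (4, 7), (5, 0), (5, 3), (5, 4), (5, 7), (6, 0), (6, 3), (6, 4), (6, 7), (7, 0), (7, 3), (7, 4), (7, 7)]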